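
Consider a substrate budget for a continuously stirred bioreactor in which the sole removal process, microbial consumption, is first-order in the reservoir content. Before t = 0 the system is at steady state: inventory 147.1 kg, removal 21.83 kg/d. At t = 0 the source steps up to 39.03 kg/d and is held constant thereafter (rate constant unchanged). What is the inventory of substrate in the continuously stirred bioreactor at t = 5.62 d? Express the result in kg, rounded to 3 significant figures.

213 kg

τ = M₀/F₀ = 147.1/21.83 = 6.738 d; rate constant k = 1/τ.
New steady state M_∞ = F₁/k = F₁·τ = 39.03 × 6.738 = 263.00 kg.
M(t) = M_∞ + (M₀ − M_∞)·e^(−t/τ); t/τ = 5.62/6.738 = 0.8340, so e^(−t/τ) = 0.4343.
M(t) = 263.00 − 115.9 × 0.4343 = 212.67 kg.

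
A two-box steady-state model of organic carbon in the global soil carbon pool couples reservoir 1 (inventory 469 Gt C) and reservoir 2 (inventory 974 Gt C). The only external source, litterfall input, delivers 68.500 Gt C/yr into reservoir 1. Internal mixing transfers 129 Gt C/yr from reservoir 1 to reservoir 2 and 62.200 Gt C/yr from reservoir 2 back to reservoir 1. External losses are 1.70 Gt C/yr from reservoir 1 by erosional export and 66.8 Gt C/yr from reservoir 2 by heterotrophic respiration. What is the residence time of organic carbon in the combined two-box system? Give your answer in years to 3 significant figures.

For the system as a whole, the A↔B exchange is internal and contributes nothing to the throughput; only the external sinks remove mass.
M_total = 469 + 974 = 1443.0 Gt C.
ΣF_external_out = 1.70 + 66.8 = 68.500 Gt C/yr.
τ = M_total / ΣF_ext = 1443.0 / 68.500 = 21.07 yr.

21.1 yr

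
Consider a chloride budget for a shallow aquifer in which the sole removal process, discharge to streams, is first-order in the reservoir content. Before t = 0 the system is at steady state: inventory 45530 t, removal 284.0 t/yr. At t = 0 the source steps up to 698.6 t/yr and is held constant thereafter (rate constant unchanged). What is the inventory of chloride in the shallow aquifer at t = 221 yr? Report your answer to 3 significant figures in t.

τ = M₀/F₀ = 45530/284.0 = 160.3 yr; rate constant k = 1/τ.
New steady state M_∞ = F₁/k = F₁·τ = 698.6 × 160.3 = 112000 t.
M(t) = M_∞ + (M₀ − M_∞)·e^(−t/τ); t/τ = 221/160.3 = 1.379, so e^(−t/τ) = 0.2520.
M(t) = 112000 − 66470 × 0.2520 = 95251 t.

95300 t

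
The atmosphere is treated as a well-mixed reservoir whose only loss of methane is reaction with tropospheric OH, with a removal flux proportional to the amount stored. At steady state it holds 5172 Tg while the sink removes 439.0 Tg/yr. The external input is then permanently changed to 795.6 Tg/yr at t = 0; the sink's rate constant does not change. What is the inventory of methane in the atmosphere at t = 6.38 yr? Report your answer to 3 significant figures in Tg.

6930 Tg

Residence time τ = M₀/F₀ = 11.78 yr. The eventual steady state is M_∞ = M₀·(F₁/F₀) = 5172 × 795.6/439.0 = 9373.2 Tg.
The anomaly ΔM(t) = M(t) − M_∞ decays as ΔM₀·e^(−t/τ) with ΔM₀ = 5172 − 9373.2 = −4201 Tg.
At t = 6.38 yr, e^(−t/τ) = e^(−0.5415) = 0.5819, so ΔM = −2444 Tg and M = 9373.2 − 2444 = 6928.7 Tg.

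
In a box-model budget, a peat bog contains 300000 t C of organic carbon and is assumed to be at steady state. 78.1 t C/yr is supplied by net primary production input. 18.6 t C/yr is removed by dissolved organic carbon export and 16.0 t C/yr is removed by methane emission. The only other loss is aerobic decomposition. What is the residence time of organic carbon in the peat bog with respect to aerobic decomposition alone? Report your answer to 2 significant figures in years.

At steady state ΣF_in = ΣF_out.
ΣF_in = 78.100 t C/yr.
Aerobic decomposition flux = ΣF_in − (18.6 + 16.0) = 78.100 − 34.60 = 43.50 t C/yr.
τ = M / F = 300000 / 43.50 = 6897 yr.

6900 yr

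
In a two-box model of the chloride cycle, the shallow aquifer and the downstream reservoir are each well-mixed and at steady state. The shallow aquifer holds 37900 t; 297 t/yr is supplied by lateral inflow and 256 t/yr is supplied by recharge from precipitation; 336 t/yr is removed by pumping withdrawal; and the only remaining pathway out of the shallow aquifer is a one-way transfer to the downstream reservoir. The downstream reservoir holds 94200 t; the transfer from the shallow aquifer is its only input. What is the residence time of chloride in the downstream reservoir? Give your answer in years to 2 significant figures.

Balance the shallow aquifer: ΣF_in = 297 + 256 = 553.00 t/yr.
Transfer to the downstream reservoir = ΣF_in − (336) = 217.00 t/yr.
At steady state the output of the downstream reservoir equals its input, 217.00 t/yr.
τ = M / F = 94200 / 217.00 = 434.1 yr.

430 yr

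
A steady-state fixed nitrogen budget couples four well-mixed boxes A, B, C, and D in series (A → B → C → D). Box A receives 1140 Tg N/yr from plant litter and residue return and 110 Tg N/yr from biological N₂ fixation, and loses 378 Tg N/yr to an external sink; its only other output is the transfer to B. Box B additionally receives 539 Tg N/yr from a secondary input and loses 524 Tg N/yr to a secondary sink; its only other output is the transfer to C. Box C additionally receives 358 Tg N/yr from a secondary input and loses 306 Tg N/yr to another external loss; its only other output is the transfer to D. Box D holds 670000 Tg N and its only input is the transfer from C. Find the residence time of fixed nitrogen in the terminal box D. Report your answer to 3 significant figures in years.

714 yr

Box A: F(A→B) = (1140 + 110) − 378 = 872.00 Tg N/yr.
Box B: F(B→C) = (872.00 + 539) − 524 = 887.00 Tg N/yr.
Box C: F(C→D) = (887.00 + 358) − 306 = 939.00 Tg N/yr.
Box D throughput = its input = 939.00 Tg N/yr; τ = 670000 / 939.00 = 713.5 yr.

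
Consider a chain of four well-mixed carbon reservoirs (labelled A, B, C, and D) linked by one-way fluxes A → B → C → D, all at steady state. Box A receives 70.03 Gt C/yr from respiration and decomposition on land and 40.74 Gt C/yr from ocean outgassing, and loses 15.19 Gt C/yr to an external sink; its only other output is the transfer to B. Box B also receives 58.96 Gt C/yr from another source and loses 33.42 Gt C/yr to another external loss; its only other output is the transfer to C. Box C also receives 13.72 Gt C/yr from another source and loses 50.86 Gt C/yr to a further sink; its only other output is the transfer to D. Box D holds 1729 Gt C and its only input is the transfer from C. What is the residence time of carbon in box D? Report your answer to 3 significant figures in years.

20.6 yr

Box A: F(A→B) = (70.03 + 40.74) − 15.19 = 95.580 Gt C/yr.
Box B: F(B→C) = (95.580 + 58.96) − 33.42 = 121.12 Gt C/yr.
Box C: F(C→D) = (121.12 + 13.72) − 50.86 = 83.980 Gt C/yr.
Box D throughput = its input = 83.980 Gt C/yr; τ = 1729 / 83.980 = 20.59 yr.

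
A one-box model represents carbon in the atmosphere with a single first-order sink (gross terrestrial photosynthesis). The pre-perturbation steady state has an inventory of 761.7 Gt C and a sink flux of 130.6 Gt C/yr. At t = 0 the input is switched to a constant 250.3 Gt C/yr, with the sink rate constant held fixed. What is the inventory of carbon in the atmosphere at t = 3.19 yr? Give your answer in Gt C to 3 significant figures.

τ = M₀/F₀ = 761.7/130.6 = 5.832 yr; rate constant k = 1/τ.
New steady state M_∞ = F₁/k = F₁·τ = 250.3 × 5.832 = 1459.8 Gt C.
M(t) = M_∞ + (M₀ − M_∞)·e^(−t/τ); t/τ = 3.19/5.832 = 0.5470, so e^(−t/τ) = 0.5787.
M(t) = 1459.8 − 698.1 × 0.5787 = 1055.8 Gt C.

1060 Gt C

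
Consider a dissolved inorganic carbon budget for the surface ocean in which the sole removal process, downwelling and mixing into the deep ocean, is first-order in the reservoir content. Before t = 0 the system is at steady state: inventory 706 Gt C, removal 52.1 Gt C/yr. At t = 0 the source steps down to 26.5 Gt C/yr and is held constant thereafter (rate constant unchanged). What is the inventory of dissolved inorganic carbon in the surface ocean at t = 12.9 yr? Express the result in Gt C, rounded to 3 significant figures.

493 Gt C

Residence time τ = M₀/F₀ = 13.55 yr. The eventual steady state is M_∞ = M₀·(F₁/F₀) = 706 × 26.5/52.1 = 359.10 Gt C.
The anomaly ΔM(t) = M(t) − M_∞ decays as ΔM₀·e^(−t/τ) with ΔM₀ = 706 − 359.10 = 346.9 Gt C.
At t = 12.9 yr, e^(−t/τ) = e^(−0.9520) = 0.3860, so ΔM = 133.9 Gt C and M = 359.10 + 133.9 = 493.00 Gt C.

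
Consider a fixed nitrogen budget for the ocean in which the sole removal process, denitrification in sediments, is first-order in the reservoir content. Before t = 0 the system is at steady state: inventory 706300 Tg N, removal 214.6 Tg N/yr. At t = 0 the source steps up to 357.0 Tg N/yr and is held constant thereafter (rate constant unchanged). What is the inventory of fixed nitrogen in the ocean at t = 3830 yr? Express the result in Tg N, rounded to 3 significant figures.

1.03×10^6 Tg N

τ = M₀/F₀ = 706300/214.6 = 3291 yr; rate constant k = 1/τ.
New steady state M_∞ = F₁/k = F₁·τ = 357.0 × 3291 = 1.1750×10^6 Tg N.
M(t) = M_∞ + (M₀ − M_∞)·e^(−t/τ); t/τ = 3830/3291 = 1.164, so e^(−t/τ) = 0.3123.
M(t) = 1.1750×10^6 − 468700 × 0.3123 = 1.0286×10^6 Tg N.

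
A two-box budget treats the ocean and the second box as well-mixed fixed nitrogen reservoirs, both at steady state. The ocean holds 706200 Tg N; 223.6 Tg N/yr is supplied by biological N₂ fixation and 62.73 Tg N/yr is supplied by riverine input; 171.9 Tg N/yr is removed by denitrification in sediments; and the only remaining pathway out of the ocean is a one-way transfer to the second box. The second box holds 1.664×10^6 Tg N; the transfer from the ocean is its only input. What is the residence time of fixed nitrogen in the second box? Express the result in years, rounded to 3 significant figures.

Balance the ocean: ΣF_in = 223.6 + 62.73 = 286.33 Tg N/yr.
Transfer to the second box = ΣF_in − (171.9) = 114.43 Tg N/yr.
At steady state the output of the second box equals its input, 114.43 Tg N/yr.
τ = M / F = 1.664×10^6 / 114.43 = 14540 yr.

14500 yr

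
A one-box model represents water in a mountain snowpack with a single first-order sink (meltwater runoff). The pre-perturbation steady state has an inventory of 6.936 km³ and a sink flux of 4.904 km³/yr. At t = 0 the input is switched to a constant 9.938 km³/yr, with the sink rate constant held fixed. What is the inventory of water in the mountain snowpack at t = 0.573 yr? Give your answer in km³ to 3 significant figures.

Residence time τ = M₀/F₀ = 1.414 yr. The eventual steady state is M_∞ = M₀·(F₁/F₀) = 6.936 × 9.938/4.904 = 14.056 km³.
The anomaly ΔM(t) = M(t) − M_∞ decays as ΔM₀·e^(−t/τ) with ΔM₀ = 6.936 − 14.056 = −7.120 km³.
At t = 0.573 yr, e^(−t/τ) = e^(−0.4051) = 0.6669, so ΔM = −4.748 km³ and M = 14.056 − 4.748 = 9.3077 km³.

9.31 km³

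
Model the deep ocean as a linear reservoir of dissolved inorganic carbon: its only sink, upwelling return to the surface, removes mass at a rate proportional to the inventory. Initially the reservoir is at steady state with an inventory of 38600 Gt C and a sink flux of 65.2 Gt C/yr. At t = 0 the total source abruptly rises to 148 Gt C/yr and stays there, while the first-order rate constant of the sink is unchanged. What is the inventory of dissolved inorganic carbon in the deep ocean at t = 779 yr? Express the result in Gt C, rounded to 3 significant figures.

τ = M₀/F₀ = 38600/65.2 = 592.0 yr; rate constant k = 1/τ.
New steady state M_∞ = F₁/k = F₁·τ = 148 × 592.0 = 87620 Gt C.
M(t) = M_∞ + (M₀ − M_∞)·e^(−t/τ); t/τ = 779/592.0 = 1.316, so e^(−t/τ) = 0.2683.
M(t) = 87620 − 49020 × 0.2683 = 74470 Gt C.

74500 Gt C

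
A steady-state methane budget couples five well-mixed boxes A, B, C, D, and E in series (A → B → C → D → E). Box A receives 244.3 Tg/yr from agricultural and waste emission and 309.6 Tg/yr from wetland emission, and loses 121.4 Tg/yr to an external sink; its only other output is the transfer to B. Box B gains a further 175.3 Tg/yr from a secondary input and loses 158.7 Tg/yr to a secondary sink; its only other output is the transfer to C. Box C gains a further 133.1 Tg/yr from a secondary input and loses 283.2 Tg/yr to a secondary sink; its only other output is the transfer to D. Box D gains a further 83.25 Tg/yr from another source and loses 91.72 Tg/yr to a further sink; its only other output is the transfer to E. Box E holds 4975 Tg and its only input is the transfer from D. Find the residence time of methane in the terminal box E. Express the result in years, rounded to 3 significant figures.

Box A: F(A→B) = (244.3 + 309.6) − 121.4 = 432.50 Tg/yr.
Box B: F(B→C) = (432.50 + 175.3) − 158.7 = 449.10 Tg/yr.
Box C: F(C→D) = (449.10 + 133.1) − 283.2 = 299.00 Tg/yr.
Box D: F(D→E) = (299.00 + 83.25) − 91.72 = 290.53 Tg/yr.
Box E throughput = its input = 290.53 Tg/yr; τ = 4975 / 290.53 = 17.12 yr.

17.1 yr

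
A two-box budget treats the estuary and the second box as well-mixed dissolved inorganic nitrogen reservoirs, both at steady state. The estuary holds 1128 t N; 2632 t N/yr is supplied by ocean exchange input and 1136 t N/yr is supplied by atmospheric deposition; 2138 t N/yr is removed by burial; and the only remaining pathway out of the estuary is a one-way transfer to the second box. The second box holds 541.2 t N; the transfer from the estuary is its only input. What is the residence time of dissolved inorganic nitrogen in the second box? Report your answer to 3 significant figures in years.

Balance the estuary: ΣF_in = 2632 + 1136 = 3768.0 t N/yr.
Transfer to the second box = ΣF_in − (2138) = 1630.0 t N/yr.
At steady state the output of the second box equals its input, 1630.0 t N/yr.
τ = M / F = 541.2 / 1630.0 = 0.3320 yr.

0.332 yr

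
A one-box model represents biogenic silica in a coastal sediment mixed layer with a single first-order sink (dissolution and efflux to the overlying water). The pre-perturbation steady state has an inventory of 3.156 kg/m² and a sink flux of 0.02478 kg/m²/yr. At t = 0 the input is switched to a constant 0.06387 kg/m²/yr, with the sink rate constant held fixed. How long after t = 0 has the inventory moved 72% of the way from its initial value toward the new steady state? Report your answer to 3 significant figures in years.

162 yr

τ = M₀/F₀ = 3.156/0.02478 = 127.4 yr.
The remaining gap fraction is e^(−t/τ); 72% covered ⇒ e^(−t/τ) = 0.280.
t = −τ ln(0.280) = 127.4 × 1.273 = 162.1 yr.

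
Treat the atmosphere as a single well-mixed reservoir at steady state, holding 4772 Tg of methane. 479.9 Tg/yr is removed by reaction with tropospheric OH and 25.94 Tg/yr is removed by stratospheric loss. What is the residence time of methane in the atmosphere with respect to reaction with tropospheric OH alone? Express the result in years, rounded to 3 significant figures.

Residence time with respect to a single sink: τ = M / F_sink.
τ = 4772 / 479.9 = 9.944 yr.

9.94 yr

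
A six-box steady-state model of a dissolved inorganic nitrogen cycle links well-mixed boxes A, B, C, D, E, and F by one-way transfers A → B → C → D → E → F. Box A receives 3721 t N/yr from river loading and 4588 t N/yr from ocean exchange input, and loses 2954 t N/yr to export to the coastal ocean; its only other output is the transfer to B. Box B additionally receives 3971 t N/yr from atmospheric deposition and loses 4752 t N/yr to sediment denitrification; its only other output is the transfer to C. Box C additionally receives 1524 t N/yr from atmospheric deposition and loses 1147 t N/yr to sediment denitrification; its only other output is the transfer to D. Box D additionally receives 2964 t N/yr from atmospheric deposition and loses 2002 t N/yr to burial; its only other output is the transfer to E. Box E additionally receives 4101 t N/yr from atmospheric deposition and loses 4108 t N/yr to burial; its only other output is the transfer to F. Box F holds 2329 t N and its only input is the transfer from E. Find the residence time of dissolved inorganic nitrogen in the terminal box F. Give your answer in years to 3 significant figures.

0.394 yr

Box A: F(A→B) = (3721 + 4588) − 2954 = 5355.0 t N/yr.
Box B: F(B→C) = (5355.0 + 3971) − 4752 = 4574.0 t N/yr.
Box C: F(C→D) = (4574.0 + 1524) − 1147 = 4951.0 t N/yr.
Box D: F(D→E) = (4951.0 + 2964) − 2002 = 5913.0 t N/yr.
Box E: F(E→F) = (5913.0 + 4101) − 4108 = 5906.0 t N/yr.
Box F throughput = its input = 5906.0 t N/yr; τ = 2329 / 5906.0 = 0.3943 yr.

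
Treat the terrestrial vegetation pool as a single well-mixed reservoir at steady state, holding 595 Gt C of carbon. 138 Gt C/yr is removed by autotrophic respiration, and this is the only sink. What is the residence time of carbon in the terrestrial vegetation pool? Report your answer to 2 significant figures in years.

4.3 yr

τ = M / F = 595 / 138 = 4.312 yr.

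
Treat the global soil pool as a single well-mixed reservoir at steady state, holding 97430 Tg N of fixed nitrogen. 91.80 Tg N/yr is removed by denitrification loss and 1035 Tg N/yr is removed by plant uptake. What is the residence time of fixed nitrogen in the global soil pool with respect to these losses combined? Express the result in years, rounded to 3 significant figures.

86.5 yr

Total removal = 91.80 + 1035 = 1126.8 Tg N/yr.
τ = M / ΣF_out = 97430 / 1126.8 = 86.47 yr.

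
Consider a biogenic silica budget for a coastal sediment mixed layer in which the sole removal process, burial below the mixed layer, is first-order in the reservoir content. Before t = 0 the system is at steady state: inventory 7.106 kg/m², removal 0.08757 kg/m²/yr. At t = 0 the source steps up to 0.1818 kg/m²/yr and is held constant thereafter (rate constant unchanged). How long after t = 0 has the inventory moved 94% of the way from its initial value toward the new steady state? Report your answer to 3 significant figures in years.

τ = M₀/F₀ = 7.106/0.08757 = 81.15 yr.
The remaining gap fraction is e^(−t/τ); 94% covered ⇒ e^(−t/τ) = 0.0600.
t = −τ ln(0.0600) = 81.15 × 2.813 = 228.3 yr.

228 yr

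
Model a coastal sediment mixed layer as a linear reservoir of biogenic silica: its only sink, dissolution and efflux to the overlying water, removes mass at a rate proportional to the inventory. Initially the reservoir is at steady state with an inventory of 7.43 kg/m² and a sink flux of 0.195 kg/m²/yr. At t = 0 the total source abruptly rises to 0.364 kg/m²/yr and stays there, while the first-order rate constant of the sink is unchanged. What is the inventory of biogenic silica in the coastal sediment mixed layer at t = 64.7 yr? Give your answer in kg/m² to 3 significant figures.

12.7 kg/m²

The sink rate constant is k = F₀/M₀ = 0.195/7.43 = 0.02624 yr⁻¹.
Solving dM/dt = F₁ − kM with M(0) = M₀ gives M(t) = F₁/k + (M₀ − F₁/k)·e^(−kt).
F₁/k = 0.364/0.02624 = 13.869 kg/m²; kt = 0.02624 × 64.7 = 1.698, e^(−kt) = 0.1830.
M(64.7) = 13.869 + (7.43 − 13.869) × 0.1830 = 13.869 − 1.179 = 12.691 kg/m².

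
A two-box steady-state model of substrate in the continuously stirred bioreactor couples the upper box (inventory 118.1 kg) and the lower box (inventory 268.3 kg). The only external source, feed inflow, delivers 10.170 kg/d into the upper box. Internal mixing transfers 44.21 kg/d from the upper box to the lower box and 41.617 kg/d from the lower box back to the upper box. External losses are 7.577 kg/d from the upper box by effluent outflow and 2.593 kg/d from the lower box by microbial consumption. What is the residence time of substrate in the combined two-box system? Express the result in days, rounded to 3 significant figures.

38.0 d

Treat the two boxes together as one reservoir: the mixing fluxes between them are internal recycling, so τ = ΣM / Σ(external losses).
M_total = 118.1 + 268.3 = 386.40 kg.
ΣF_external_out = 7.577 + 2.593 = 10.170 kg/d.
τ = M_total / ΣF_ext = 386.40 / 10.170 = 37.99 d.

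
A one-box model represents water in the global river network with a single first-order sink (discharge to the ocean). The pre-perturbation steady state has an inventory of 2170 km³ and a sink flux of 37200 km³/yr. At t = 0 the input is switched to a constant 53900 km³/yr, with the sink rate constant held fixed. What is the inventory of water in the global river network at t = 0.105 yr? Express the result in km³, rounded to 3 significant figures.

2980 km³

τ = M₀/F₀ = 2170/37200 = 0.05833 yr; rate constant k = 1/τ.
New steady state M_∞ = F₁/k = F₁·τ = 53900 × 0.05833 = 3144.2 km³.
M(t) = M_∞ + (M₀ − M_∞)·e^(−t/τ); t/τ = 0.105/0.05833 = 1.800, so e^(−t/τ) = 0.1653.
M(t) = 3144.2 − 974.2 × 0.1653 = 2983.1 km³.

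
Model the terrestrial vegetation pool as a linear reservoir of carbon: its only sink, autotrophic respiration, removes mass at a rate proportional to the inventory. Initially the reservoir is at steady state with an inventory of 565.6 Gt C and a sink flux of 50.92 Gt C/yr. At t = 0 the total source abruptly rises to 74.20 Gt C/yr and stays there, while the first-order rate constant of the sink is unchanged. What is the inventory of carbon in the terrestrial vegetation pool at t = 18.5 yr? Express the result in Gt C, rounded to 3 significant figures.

τ = M₀/F₀ = 565.6/50.92 = 11.11 yr; rate constant k = 1/τ.
New steady state M_∞ = F₁/k = F₁·τ = 74.20 × 11.11 = 824.19 Gt C.
M(t) = M_∞ + (M₀ − M_∞)·e^(−t/τ); t/τ = 18.5/11.11 = 1.666, so e^(−t/τ) = 0.1891.
M(t) = 824.19 − 258.6 × 0.1891 = 775.29 Gt C.

775 Gt C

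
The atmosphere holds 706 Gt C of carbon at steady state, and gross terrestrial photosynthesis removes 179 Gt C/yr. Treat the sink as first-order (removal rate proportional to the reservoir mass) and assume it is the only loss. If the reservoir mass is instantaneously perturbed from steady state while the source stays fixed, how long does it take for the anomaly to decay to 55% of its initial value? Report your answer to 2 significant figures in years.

2.4 yr

For a linear reservoir the anomaly decays as exp(−t/τ) with τ = M/F = 706/179 = 3.944 yr.
exp(−t/τ) = 0.55 ⇒ t = −τ ln(0.55) = 3.944 × 0.5978 = 2.358 yr.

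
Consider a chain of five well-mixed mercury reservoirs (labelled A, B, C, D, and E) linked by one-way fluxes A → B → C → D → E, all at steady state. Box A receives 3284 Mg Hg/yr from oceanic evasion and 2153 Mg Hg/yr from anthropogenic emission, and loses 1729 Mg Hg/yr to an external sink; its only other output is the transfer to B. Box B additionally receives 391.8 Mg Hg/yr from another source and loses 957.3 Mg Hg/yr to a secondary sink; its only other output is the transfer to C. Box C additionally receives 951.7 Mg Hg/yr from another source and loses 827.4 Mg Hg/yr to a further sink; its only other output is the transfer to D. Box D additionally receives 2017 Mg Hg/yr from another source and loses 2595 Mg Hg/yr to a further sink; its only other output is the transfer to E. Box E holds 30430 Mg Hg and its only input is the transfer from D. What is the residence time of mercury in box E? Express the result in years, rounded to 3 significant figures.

Box A: F(A→B) = (3284 + 2153) − 1729 = 3708.0 Mg Hg/yr.
Box B: F(B→C) = (3708.0 + 391.8) − 957.3 = 3142.5 Mg Hg/yr.
Box C: F(C→D) = (3142.5 + 951.7) − 827.4 = 3266.8 Mg Hg/yr.
Box D: F(D→E) = (3266.8 + 2017) − 2595 = 2688.8 Mg Hg/yr.
Box E throughput = its input = 2688.8 Mg Hg/yr; τ = 30430 / 2688.8 = 11.32 yr.

11.3 yr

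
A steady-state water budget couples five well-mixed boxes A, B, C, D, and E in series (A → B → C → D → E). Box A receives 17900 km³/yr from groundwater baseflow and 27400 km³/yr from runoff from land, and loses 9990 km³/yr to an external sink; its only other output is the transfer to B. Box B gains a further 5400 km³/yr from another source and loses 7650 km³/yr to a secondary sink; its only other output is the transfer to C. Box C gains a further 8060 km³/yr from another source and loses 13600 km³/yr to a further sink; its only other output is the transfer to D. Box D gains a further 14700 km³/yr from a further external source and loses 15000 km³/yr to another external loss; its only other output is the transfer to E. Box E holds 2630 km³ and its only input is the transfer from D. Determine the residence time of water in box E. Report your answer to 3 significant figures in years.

Box A: F(A→B) = (17900 + 27400) − 9990 = 35310 km³/yr.
Box B: F(B→C) = (35310 + 5400) − 7650 = 33060 km³/yr.
Box C: F(C→D) = (33060 + 8060) − 13600 = 27520 km³/yr.
Box D: F(D→E) = (27520 + 14700) − 15000 = 27220 km³/yr.
Box E throughput = its input = 27220 km³/yr; τ = 2630 / 27220 = 0.09662 yr.

0.0966 yr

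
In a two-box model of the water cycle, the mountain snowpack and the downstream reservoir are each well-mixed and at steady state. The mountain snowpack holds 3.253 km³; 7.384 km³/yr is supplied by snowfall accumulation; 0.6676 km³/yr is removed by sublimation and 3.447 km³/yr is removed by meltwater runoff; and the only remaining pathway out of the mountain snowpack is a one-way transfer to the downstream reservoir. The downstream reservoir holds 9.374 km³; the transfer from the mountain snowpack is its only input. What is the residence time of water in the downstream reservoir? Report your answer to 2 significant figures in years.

2.9 yr

Balance the mountain snowpack: ΣF_in = 7.3840 km³/yr.
Transfer to the downstream reservoir = ΣF_in − (0.6676 + 3.447) = 3.2694 km³/yr.
At steady state the output of the downstream reservoir equals its input, 3.2694 km³/yr.
τ = M / F = 9.374 / 3.2694 = 2.867 yr.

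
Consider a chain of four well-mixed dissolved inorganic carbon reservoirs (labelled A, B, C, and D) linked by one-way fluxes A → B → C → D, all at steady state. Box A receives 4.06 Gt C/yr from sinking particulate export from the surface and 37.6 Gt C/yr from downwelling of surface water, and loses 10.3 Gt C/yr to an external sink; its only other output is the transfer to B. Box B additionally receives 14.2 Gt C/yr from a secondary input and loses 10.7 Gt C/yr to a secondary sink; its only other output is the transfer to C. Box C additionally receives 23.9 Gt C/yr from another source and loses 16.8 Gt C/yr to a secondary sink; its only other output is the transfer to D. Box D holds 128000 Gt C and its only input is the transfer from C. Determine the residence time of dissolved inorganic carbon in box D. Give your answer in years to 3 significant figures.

Box A: F(A→B) = (4.06 + 37.6) − 10.3 = 31.360 Gt C/yr.
Box B: F(B→C) = (31.360 + 14.2) − 10.7 = 34.860 Gt C/yr.
Box C: F(C→D) = (34.860 + 23.9) − 16.8 = 41.960 Gt C/yr.
Box D throughput = its input = 41.960 Gt C/yr; τ = 128000 / 41.960 = 3051 yr.

3050 yr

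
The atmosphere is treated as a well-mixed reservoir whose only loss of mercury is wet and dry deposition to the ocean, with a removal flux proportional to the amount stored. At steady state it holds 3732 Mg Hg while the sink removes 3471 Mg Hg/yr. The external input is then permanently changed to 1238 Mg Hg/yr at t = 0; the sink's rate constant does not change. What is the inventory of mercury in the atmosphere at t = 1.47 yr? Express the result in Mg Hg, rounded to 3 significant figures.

The sink rate constant is k = F₀/M₀ = 3471/3732 = 0.9301 yr⁻¹.
Solving dM/dt = F₁ − kM with M(0) = M₀ gives M(t) = F₁/k + (M₀ − F₁/k)·e^(−kt).
F₁/k = 1238/0.9301 = 1331.1 Mg Hg; kt = 0.9301 × 1.47 = 1.367, e^(−kt) = 0.2548.
M(1.47) = 1331.1 + (3732 − 1331.1) × 0.2548 = 1331.1 + 611.8 = 1942.9 Mg Hg.

1940 Mg Hg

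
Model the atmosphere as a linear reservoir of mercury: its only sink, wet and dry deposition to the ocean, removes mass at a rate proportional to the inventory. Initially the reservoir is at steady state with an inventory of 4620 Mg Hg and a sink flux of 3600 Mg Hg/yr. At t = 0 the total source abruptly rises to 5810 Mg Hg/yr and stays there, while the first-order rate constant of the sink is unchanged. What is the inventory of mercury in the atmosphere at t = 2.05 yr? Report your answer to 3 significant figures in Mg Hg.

6880 Mg Hg

Residence time τ = M₀/F₀ = 1.283 yr. The eventual steady state is M_∞ = M₀·(F₁/F₀) = 4620 × 5810/3600 = 7456.2 Mg Hg.
The anomaly ΔM(t) = M(t) − M_∞ decays as ΔM₀·e^(−t/τ) with ΔM₀ = 4620 − 7456.2 = −2836 Mg Hg.
At t = 2.05 yr, e^(−t/τ) = e^(−1.597) = 0.2024, so ΔM = −574.1 Mg Hg and M = 7456.2 − 574.1 = 6882.1 Mg Hg.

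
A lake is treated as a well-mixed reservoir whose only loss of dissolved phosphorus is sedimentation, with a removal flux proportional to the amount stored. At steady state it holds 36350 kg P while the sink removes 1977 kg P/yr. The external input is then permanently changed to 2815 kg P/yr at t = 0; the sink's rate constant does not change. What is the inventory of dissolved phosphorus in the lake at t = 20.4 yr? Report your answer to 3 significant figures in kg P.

τ = M₀/F₀ = 36350/1977 = 18.39 yr; rate constant k = 1/τ.
New steady state M_∞ = F₁/k = F₁·τ = 2815 × 18.39 = 51758 kg P.
M(t) = M_∞ + (M₀ − M_∞)·e^(−t/τ); t/τ = 20.4/18.39 = 1.110, so e^(−t/τ) = 0.3297.
M(t) = 51758 − 15410 × 0.3297 = 46678 kg P.

46700 kg P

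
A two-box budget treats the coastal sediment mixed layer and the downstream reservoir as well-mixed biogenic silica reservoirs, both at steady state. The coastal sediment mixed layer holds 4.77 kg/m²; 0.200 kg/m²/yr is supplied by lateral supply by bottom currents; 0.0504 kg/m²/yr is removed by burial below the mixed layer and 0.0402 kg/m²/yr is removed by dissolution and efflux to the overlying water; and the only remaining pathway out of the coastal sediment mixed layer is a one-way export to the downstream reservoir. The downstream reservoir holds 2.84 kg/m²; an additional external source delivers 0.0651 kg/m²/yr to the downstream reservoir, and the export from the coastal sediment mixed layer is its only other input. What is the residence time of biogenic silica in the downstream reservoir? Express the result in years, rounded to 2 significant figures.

Balance the coastal sediment mixed layer: ΣF_in = 0.20000 kg/m²/yr.
Export to the downstream reservoir = ΣF_in − (0.0504 + 0.0402) = 0.10940 kg/m²/yr.
Total input to the downstream reservoir = 0.10940 + 0.0651 = 0.17450 kg/m²/yr; at steady state this equals its total output.
τ = M / F = 2.84 / 0.17450 = 16.28 yr.

16 yr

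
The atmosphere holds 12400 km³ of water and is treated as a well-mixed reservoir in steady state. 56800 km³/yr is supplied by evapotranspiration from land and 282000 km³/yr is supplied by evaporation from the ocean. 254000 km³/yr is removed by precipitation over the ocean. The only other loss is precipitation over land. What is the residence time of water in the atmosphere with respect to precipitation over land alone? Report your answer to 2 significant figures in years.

0.15 yr

At steady state ΣF_in = ΣF_out.
ΣF_in = 56800 + 282000 = 338800 km³/yr.
Precipitation over land flux = ΣF_in − (254000) = 338800 − 254000 = 84800 km³/yr.
τ = M / F = 12400 / 84800 = 0.1462 yr.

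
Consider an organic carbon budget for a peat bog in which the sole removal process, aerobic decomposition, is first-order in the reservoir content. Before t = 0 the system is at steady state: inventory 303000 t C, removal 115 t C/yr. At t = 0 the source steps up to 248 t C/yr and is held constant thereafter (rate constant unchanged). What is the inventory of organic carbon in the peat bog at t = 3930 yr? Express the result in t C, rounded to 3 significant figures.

575000 t C

Residence time τ = M₀/F₀ = 2635 yr. The eventual steady state is M_∞ = M₀·(F₁/F₀) = 303000 × 248/115 = 653430 t C.
The anomaly ΔM(t) = M(t) − M_∞ decays as ΔM₀·e^(−t/τ) with ΔM₀ = 303000 − 653430 = −350400 t C.
At t = 3930 yr, e^(−t/τ) = e^(−1.492) = 0.2250, so ΔM = −78850 t C and M = 653430 − 78850 = 574570 t C.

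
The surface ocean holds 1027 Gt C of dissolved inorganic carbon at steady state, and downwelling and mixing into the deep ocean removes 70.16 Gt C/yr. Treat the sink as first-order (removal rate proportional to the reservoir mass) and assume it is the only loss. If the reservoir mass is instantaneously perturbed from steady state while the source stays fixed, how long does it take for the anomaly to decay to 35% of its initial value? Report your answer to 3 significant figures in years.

15.4 yr

For a linear reservoir the anomaly decays as exp(−t/τ) with τ = M/F = 1027/70.16 = 14.64 yr.
exp(−t/τ) = 0.35 ⇒ t = −τ ln(0.35) = 14.64 × 1.050 = 15.37 yr.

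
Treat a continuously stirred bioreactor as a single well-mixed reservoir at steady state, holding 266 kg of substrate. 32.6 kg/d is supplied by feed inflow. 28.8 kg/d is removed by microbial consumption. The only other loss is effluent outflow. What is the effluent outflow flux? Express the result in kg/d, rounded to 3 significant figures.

3.80 kg/d

At steady state ΣF_in = ΣF_out.
ΣF_in = 32.600 kg/d.
Effluent outflow flux = ΣF_in − (28.8) = 32.600 − 28.80 = 3.800 kg/d.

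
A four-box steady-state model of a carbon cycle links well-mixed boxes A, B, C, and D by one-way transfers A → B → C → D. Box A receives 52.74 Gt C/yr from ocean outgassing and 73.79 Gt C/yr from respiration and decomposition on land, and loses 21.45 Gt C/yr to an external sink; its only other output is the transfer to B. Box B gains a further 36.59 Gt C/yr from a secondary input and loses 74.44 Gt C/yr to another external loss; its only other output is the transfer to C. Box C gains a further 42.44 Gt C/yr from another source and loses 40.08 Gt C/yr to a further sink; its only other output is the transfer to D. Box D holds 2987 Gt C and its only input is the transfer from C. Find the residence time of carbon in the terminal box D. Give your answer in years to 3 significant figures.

42.9 yr

Box A: F(A→B) = (52.74 + 73.79) − 21.45 = 105.08 Gt C/yr.
Box B: F(B→C) = (105.08 + 36.59) − 74.44 = 67.230 Gt C/yr.
Box C: F(C→D) = (67.230 + 42.44) − 40.08 = 69.590 Gt C/yr.
Box D throughput = its input = 69.590 Gt C/yr; τ = 2987 / 69.590 = 42.92 yr.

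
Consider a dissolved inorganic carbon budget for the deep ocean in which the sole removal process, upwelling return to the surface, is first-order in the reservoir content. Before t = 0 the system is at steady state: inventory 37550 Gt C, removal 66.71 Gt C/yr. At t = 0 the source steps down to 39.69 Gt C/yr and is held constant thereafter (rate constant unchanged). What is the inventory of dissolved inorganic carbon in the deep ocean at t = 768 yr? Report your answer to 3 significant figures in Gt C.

τ = M₀/F₀ = 37550/66.71 = 562.9 yr; rate constant k = 1/τ.
New steady state M_∞ = F₁/k = F₁·τ = 39.69 × 562.9 = 22341 Gt C.
M(t) = M_∞ + (M₀ − M_∞)·e^(−t/τ); t/τ = 768/562.9 = 1.364, so e^(−t/τ) = 0.2555.
M(t) = 22341 + 15210 × 0.2555 = 26227 Gt C.

26200 Gt C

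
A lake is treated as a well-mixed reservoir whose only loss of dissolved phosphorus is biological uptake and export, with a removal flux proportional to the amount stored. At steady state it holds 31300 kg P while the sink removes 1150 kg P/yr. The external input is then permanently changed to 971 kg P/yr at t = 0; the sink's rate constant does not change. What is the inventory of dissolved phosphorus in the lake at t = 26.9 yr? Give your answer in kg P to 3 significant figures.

The sink rate constant is k = F₀/M₀ = 1150/31300 = 0.03674 yr⁻¹.
Solving dM/dt = F₁ − kM with M(0) = M₀ gives M(t) = F₁/k + (M₀ − F₁/k)·e^(−kt).
F₁/k = 971/0.03674 = 26428 kg P; kt = 0.03674 × 26.9 = 0.9883, e^(−kt) = 0.3722.
M(26.9) = 26428 + (31300 − 26428) × 0.3722 = 26428 + 1813 = 28241 kg P.

28200 kg P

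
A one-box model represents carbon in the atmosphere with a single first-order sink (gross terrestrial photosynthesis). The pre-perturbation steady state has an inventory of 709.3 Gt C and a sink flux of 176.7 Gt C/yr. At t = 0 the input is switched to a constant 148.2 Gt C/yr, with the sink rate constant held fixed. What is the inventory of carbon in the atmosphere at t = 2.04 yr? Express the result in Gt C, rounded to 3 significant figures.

τ = M₀/F₀ = 709.3/176.7 = 4.014 yr; rate constant k = 1/τ.
New steady state M_∞ = F₁/k = F₁·τ = 148.2 × 4.014 = 594.90 Gt C.
M(t) = M_∞ + (M₀ − M_∞)·e^(−t/τ); t/τ = 2.04/4.014 = 0.5082, so e^(−t/τ) = 0.6016.
M(t) = 594.90 + 114.4 × 0.6016 = 663.72 Gt C.

664 Gt C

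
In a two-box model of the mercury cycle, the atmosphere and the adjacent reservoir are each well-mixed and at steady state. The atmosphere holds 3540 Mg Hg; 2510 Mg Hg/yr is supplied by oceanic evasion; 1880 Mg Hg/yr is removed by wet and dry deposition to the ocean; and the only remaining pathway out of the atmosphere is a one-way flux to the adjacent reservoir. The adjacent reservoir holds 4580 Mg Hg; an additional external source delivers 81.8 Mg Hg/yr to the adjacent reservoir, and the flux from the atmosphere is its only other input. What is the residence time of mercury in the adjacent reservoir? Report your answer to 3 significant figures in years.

Balance the atmosphere: ΣF_in = 2510.0 Mg Hg/yr.
Flux to the adjacent reservoir = ΣF_in − (1880) = 630.00 Mg Hg/yr.
Total input to the adjacent reservoir = 630.00 + 81.8 = 711.80 Mg Hg/yr; at steady state this equals its total output.
τ = M / F = 4580 / 711.80 = 6.434 yr.

6.43 yr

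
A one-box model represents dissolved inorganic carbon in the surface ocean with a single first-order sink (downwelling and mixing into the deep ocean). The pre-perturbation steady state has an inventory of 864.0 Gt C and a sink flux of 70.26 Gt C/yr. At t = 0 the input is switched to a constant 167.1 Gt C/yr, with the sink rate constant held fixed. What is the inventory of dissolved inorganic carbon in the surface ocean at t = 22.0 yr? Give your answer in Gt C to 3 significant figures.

Residence time τ = M₀/F₀ = 12.30 yr. The eventual steady state is M_∞ = M₀·(F₁/F₀) = 864.0 × 167.1/70.26 = 2054.9 Gt C.
The anomaly ΔM(t) = M(t) − M_∞ decays as ΔM₀·e^(−t/τ) with ΔM₀ = 864.0 − 2054.9 = −1191 Gt C.
At t = 22.0 yr, e^(−t/τ) = e^(−1.789) = 0.1671, so ΔM = −199.0 Gt C and M = 2054.9 − 199.0 = 1855.8 Gt C.

1860 Gt C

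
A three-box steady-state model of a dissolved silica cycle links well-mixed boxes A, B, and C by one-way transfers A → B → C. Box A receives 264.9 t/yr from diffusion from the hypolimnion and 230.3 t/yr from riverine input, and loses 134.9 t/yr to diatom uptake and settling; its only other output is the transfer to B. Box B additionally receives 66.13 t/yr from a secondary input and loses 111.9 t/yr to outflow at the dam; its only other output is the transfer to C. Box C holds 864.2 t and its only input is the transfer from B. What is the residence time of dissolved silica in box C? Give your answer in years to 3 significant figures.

2.75 yr

Box A: F(A→B) = (264.9 + 230.3) − 134.9 = 360.30 t/yr.
Box B: F(B→C) = (360.30 + 66.13) − 111.9 = 314.53 t/yr.
Box C throughput = its input = 314.53 t/yr; τ = 864.2 / 314.53 = 2.748 yr.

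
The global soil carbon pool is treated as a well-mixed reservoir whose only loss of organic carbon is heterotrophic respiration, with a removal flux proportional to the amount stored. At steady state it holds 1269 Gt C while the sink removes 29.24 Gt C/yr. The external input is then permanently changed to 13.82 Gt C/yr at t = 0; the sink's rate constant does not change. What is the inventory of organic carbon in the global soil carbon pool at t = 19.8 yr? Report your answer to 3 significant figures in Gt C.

The sink rate constant is k = F₀/M₀ = 29.24/1269 = 0.02304 yr⁻¹.
Solving dM/dt = F₁ − kM with M(0) = M₀ gives M(t) = F₁/k + (M₀ − F₁/k)·e^(−kt).
F₁/k = 13.82/0.02304 = 599.78 Gt C; kt = 0.02304 × 19.8 = 0.4562, e^(−kt) = 0.6337.
M(19.8) = 599.78 + (1269 − 599.78) × 0.6337 = 599.78 + 424.1 = 1023.8 Gt C.

1020 Gt C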